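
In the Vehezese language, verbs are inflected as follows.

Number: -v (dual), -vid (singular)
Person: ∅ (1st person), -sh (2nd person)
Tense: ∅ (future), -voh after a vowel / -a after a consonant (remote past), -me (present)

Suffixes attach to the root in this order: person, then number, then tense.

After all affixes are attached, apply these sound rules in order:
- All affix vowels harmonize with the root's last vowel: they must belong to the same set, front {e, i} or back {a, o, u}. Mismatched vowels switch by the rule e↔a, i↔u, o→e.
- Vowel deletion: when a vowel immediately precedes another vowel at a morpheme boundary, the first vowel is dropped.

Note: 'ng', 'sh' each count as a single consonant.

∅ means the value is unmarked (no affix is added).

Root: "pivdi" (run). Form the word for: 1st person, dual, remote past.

pivdive

person = 1st person: zero marking, form stays pivdi.
Attach number dual -v → pivdiv.
Attach tense remote past -a (after consonant 'v') → pivdiva.
Apply vowel harmony: pivdiva → pivdive.
Vowel deletion: no change.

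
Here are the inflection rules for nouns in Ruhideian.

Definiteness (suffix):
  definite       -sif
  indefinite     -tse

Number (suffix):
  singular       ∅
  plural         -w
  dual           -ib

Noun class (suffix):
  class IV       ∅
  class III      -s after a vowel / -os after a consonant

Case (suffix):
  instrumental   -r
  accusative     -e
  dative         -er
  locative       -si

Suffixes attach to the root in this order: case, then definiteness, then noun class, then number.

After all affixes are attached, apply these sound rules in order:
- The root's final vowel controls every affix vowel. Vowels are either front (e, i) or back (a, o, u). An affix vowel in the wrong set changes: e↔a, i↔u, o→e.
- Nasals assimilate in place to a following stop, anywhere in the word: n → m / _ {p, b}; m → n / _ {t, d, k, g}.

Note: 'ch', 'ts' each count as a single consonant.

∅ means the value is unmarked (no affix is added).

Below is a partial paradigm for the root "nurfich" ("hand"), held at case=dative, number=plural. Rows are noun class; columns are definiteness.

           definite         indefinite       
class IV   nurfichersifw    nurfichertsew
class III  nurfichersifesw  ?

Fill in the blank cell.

Attach case dative -er → nurficher.
Attach definiteness indefinite -tse → nurfichertse.
Attach noun class class III -s (after vowel 'e') → nurfichertses.
Attach number plural -w → nurfichertsesw.
Vowel harmony: no change.
Nasal assimilation: no change.

nurfichertsesw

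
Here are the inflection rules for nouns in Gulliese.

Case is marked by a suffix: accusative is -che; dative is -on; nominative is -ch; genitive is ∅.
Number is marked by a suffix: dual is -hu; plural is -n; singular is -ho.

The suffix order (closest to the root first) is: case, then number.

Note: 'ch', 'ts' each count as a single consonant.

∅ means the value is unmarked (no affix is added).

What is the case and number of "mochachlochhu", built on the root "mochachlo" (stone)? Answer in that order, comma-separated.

Segment: mochachlo-ch-hu.
case: -ch → nominative.
number: -hu → dual.

nominative, dual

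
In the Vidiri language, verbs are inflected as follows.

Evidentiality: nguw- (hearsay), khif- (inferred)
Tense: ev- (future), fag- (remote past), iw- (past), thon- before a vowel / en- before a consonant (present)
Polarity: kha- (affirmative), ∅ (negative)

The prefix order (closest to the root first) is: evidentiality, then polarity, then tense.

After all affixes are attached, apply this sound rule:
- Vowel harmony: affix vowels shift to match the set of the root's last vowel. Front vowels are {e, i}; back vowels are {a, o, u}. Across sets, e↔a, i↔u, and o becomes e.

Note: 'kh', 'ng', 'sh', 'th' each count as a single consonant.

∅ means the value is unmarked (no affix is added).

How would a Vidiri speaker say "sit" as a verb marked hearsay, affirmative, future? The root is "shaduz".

avkhanguwshaduz

Attach evidentiality hearsay nguw- → nguwshaduz.
Attach polarity affirmative kha- → khanguwshaduz.
Attach tense future ev- → evkhanguwshaduz.
Apply vowel harmony: evkhanguwshaduz → avkhanguwshaduz.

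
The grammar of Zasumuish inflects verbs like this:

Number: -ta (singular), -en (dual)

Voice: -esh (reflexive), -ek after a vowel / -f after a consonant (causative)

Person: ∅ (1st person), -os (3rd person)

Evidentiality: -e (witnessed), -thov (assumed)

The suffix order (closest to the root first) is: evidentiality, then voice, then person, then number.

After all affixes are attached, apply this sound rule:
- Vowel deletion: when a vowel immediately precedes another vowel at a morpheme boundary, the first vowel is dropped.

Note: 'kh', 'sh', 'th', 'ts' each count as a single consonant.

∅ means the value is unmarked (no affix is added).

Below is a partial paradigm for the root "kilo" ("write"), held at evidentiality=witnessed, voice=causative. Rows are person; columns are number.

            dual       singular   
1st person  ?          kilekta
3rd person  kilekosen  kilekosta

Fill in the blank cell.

Attach evidentiality witnessed -e → kiloe.
Attach voice causative -ek (after vowel 'e') → kiloeek.
person = 1st person: zero marking, form stays kiloeek.
Attach number dual -en → kiloeeken.
Apply vowel deletion: kiloeeken → kileken.

kileken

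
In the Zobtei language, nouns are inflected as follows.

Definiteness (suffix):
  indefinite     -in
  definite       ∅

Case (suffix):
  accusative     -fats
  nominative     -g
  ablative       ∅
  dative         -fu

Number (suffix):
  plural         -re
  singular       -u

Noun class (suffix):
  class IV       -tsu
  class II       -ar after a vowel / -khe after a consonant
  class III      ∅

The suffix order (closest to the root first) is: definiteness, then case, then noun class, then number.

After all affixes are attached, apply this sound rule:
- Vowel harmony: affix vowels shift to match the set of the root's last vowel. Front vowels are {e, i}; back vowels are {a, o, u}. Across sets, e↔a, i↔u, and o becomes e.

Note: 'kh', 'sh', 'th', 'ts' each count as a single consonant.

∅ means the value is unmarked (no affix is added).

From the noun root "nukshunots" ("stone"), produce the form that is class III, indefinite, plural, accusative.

Attach definiteness indefinite -in → nukshunotsin.
Attach case accusative -fats → nukshunotsinfats.
noun class = class III: zero marking, form stays nukshunotsinfats.
Attach number plural -re → nukshunotsinfatsre.
Apply vowel harmony: nukshunotsinfatsre → nukshunotsunfatsra.

nukshunotsunfatsra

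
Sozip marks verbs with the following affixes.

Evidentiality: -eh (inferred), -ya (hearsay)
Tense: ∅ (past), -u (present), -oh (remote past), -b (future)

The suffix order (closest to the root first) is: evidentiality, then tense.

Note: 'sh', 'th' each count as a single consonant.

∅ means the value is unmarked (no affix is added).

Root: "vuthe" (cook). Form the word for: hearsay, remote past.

vutheyaoh

Attach evidentiality hearsay -ya → vutheya.
Attach tense remote past -oh → vutheyaoh.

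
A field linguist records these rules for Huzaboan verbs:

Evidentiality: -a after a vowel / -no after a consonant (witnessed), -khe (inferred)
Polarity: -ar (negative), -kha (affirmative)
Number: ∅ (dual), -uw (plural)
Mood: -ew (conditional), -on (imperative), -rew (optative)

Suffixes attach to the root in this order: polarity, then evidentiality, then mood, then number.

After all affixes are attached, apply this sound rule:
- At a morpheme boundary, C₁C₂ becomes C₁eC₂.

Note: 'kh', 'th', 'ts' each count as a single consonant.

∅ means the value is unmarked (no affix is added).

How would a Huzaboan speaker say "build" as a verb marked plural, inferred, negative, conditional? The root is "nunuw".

nunuwarekheewuw

Attach polarity negative -ar → nunuwar.
Attach evidentiality inferred -khe → nunuwarkhe.
Attach mood conditional -ew → nunuwarkheew.
Attach number plural -uw → nunuwarkheewuw.
Apply epenthesis: nunuwarkheewuw → nunuwarekheewuw.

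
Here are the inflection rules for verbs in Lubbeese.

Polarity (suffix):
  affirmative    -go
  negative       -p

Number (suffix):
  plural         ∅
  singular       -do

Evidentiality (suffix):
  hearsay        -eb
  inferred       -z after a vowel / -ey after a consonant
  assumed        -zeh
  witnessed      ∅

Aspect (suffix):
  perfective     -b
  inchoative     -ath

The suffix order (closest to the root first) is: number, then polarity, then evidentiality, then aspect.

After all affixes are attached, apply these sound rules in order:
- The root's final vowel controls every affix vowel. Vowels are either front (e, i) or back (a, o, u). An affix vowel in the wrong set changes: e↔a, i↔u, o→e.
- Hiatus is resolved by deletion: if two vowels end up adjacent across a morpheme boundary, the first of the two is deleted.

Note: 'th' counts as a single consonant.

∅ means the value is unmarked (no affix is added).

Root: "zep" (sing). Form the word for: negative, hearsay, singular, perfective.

zepdepebb

Attach number singular -do → zepdo.
Attach polarity negative -p → zepdop.
Attach evidentiality hearsay -eb → zepdopeb.
Attach aspect perfective -b → zepdopebb.
Apply vowel harmony: zepdopebb → zepdepebb.
Vowel deletion: no change.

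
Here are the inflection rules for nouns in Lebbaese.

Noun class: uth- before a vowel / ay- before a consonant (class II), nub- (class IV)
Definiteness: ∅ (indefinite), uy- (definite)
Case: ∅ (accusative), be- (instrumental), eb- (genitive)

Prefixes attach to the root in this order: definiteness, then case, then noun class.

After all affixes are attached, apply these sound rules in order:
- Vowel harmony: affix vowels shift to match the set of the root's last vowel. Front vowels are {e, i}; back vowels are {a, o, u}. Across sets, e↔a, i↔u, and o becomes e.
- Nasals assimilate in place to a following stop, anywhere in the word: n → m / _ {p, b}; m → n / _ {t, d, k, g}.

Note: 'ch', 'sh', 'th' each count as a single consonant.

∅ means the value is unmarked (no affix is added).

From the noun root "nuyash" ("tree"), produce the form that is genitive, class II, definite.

Attach definiteness definite uy- → uynuyash.
Attach case genitive eb- → ebuynuyash.
Attach noun class class II uth- (before vowel 'e') → uthebuynuyash.
Apply vowel harmony: uthebuynuyash → uthabuynuyash.
Nasal assimilation: no change.

uthabuynuyash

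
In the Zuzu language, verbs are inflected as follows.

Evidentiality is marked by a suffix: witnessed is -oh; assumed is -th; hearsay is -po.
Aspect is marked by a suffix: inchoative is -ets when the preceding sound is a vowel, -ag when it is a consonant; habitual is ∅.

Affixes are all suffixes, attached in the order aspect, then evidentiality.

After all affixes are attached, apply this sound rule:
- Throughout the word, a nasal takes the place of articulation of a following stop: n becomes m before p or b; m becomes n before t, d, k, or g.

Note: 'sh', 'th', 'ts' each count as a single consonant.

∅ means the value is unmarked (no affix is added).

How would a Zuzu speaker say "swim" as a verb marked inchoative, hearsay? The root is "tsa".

Attach aspect inchoative -ets (after vowel 'a') → tsaets.
Attach evidentiality hearsay -po → tsaetspo.
Nasal assimilation: no change.

tsaetspo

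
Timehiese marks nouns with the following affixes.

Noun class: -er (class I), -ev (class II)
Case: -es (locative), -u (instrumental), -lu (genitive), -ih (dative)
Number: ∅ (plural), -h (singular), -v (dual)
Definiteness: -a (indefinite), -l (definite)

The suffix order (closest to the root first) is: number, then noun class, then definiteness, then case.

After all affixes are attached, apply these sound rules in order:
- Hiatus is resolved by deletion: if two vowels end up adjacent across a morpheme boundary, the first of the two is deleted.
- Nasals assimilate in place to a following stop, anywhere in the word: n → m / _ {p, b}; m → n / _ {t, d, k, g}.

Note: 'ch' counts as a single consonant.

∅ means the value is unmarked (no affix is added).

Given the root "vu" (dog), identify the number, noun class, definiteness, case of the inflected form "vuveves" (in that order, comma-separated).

Segment: vu-v-ev-a-es.
number: -v → dual.
noun class: -ev → class II.
definiteness: -a → indefinite.
case: -es → locative.

dual, class II, indefinite, locative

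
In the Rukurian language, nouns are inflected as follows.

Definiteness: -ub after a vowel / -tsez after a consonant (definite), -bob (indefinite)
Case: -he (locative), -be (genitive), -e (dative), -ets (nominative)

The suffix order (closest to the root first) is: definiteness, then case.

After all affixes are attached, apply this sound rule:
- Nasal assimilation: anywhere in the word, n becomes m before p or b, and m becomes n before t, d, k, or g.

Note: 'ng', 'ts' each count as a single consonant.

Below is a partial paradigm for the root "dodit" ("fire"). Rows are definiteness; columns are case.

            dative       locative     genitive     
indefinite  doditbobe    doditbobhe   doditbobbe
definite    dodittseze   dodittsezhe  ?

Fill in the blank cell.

Attach definiteness definite -tsez (after consonant 't') → dodittsez.
Attach case genitive -be → dodittsezbe.
Nasal assimilation: no change.

dodittsezbe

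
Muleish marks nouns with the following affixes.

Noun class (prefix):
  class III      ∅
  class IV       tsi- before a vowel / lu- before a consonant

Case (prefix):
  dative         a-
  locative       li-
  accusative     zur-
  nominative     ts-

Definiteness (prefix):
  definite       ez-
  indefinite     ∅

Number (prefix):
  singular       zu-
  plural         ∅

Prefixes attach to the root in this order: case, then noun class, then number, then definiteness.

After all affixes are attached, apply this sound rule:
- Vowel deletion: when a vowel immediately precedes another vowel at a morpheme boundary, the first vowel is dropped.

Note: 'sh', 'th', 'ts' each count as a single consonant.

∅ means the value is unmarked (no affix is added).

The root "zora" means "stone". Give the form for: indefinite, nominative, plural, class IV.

lutszora

Attach case nominative ts- → tszora.
Attach noun class class IV lu- (before consonant 'ts') → lutszora.
number = plural: zero marking, form stays lutszora.
definiteness = indefinite: zero marking, form stays lutszora.
Vowel deletion: no change.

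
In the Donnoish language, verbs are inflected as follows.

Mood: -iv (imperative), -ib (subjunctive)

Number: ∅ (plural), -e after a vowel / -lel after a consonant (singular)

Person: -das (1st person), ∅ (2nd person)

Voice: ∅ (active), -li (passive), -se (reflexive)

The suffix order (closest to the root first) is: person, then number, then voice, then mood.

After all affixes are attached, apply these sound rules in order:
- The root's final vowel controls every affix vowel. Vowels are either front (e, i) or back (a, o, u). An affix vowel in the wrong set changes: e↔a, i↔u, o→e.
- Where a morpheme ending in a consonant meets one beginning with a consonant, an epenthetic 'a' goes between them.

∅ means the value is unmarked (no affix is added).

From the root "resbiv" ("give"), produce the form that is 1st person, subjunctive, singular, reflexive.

resbivadesalelaseib

Attach person 1st person -das → resbivdas.
Attach number singular -lel (after consonant 's') → resbivdaslel.
Attach voice reflexive -se → resbivdaslelse.
Attach mood subjunctive -ib → resbivdaslelseib.
Apply vowel harmony: resbivdaslelseib → resbivdeslelseib.
Apply epenthesis: resbivdeslelseib → resbivadesalelaseib.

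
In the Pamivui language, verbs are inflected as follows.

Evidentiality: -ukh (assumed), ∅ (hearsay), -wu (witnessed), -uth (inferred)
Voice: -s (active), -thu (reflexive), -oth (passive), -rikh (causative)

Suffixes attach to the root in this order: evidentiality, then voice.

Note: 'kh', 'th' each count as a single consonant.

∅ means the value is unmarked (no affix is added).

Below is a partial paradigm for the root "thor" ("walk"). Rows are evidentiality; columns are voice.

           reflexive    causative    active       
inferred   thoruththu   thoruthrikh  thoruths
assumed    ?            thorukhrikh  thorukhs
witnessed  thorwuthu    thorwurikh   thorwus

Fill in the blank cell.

Attach evidentiality assumed -ukh → thorukh.
Attach voice reflexive -thu → thorukhthu.

thorukhthu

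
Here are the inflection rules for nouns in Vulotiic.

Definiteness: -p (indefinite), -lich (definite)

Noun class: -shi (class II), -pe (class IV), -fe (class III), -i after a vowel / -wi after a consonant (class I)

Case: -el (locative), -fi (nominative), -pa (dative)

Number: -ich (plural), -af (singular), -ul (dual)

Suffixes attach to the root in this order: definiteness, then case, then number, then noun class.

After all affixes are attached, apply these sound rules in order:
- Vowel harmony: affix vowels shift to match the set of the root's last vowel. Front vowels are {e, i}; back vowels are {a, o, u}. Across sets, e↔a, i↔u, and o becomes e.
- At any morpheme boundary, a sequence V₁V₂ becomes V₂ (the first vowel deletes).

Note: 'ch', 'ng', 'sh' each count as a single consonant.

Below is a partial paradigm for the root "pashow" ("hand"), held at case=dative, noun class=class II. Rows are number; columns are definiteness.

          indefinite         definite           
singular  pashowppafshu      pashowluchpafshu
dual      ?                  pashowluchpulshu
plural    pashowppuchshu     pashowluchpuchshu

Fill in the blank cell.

Attach definiteness indefinite -p → pashowp.
Attach case dative -pa → pashowppa.
Attach number dual -ul → pashowppaul.
Attach noun class class II -shi → pashowppaulshi.
Apply vowel harmony: pashowppaulshi → pashowppaulshu.
Apply vowel deletion: pashowppaulshu → pashowppulshu.

pashowppulshu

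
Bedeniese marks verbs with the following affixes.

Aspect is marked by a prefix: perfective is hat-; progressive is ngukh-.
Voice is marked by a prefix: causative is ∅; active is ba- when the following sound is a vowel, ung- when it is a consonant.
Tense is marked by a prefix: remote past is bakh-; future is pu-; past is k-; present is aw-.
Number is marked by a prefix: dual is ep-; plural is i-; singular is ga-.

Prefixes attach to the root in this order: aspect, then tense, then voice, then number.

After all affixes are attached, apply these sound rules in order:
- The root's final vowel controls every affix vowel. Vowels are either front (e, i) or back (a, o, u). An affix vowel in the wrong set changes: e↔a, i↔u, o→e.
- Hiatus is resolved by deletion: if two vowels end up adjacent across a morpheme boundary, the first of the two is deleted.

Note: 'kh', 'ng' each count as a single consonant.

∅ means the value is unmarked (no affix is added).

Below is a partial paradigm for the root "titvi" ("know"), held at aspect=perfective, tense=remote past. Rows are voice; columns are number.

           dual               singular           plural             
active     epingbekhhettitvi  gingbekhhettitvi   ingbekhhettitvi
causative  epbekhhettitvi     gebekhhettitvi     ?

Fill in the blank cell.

Attach aspect perfective hat- → hattitvi.
Attach tense remote past bakh- → bakhhattitvi.
voice = causative: zero marking, form stays bakhhattitvi.
Attach number plural i- → ibakhhattitvi.
Apply vowel harmony: ibakhhattitvi → ibekhhettitvi.
Vowel deletion: no change.

ibekhhettitvi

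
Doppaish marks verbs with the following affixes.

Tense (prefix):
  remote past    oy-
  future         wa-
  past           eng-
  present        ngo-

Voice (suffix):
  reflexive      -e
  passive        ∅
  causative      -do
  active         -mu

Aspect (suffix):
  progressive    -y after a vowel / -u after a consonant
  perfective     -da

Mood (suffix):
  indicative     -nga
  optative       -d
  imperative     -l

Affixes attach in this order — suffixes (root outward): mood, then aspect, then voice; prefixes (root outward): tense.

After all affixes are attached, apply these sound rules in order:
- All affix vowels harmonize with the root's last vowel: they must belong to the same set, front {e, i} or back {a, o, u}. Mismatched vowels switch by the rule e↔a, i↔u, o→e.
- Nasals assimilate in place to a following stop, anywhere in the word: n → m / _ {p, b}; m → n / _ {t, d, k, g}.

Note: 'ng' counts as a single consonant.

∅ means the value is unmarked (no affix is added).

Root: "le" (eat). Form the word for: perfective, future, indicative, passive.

welengede

Attach tense future wa- → wale.
Attach mood indicative -nga → walenga.
Attach aspect perfective -da → walengada.
voice = passive: zero marking, form stays walengada.
Apply vowel harmony: walengada → welengede.
Nasal assimilation: no change.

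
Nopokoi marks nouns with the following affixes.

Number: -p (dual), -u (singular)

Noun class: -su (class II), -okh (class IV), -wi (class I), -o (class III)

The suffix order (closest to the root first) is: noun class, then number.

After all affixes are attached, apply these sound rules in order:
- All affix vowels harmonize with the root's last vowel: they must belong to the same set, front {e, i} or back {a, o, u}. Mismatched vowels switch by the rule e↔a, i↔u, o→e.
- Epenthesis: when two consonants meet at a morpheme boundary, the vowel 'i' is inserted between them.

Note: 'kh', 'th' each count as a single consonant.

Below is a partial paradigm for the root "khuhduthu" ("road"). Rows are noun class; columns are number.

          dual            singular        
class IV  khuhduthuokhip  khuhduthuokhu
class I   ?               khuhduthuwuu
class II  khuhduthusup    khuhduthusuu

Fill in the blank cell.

Attach noun class class I -wi → khuhduthuwi.
Attach number dual -p → khuhduthuwip.
Apply vowel harmony: khuhduthuwip → khuhduthuwup.
Epenthesis: no change.

khuhduthuwup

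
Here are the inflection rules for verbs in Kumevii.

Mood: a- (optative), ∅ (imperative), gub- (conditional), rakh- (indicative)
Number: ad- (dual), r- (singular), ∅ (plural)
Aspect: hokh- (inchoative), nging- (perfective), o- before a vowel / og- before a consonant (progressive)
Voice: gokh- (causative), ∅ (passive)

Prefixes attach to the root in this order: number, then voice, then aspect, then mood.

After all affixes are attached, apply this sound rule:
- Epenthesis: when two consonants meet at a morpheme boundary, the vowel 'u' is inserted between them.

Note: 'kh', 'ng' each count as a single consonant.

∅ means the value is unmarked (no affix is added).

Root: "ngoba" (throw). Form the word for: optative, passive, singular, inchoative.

ahokhurungoba

Attach number singular r- → rngoba.
voice = passive: zero marking, form stays rngoba.
Attach aspect inchoative hokh- → hokhrngoba.
Attach mood optative a- → ahokhrngoba.
Apply epenthesis: ahokhrngoba → ahokhurungoba.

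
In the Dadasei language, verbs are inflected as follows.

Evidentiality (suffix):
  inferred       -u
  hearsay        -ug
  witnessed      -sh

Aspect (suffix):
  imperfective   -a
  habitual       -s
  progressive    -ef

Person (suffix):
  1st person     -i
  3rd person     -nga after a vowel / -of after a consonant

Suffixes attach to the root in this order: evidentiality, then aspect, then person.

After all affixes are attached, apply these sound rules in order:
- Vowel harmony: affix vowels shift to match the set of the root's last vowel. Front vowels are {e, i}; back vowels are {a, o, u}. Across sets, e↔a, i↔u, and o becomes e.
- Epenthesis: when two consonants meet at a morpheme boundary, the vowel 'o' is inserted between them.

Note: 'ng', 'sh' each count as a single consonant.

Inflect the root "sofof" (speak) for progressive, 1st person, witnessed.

sofofoshafu

Attach evidentiality witnessed -sh → sofofsh.
Attach aspect progressive -ef → sofofshef.
Attach person 1st person -i → sofofshefi.
Apply vowel harmony: sofofshefi → sofofshafu.
Apply epenthesis: sofofshafu → sofofoshafu.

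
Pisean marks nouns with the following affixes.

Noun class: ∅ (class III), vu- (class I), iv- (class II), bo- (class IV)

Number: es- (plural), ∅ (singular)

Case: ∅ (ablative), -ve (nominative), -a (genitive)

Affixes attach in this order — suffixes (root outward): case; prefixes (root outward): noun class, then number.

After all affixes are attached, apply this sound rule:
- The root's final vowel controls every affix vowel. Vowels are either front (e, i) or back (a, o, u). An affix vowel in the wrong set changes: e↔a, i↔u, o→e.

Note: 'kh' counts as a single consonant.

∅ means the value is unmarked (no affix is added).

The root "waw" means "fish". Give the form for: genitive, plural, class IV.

Attach case genitive -a → wawa.
Attach noun class class IV bo- → bowawa.
Attach number plural es- → esbowawa.
Apply vowel harmony: esbowawa → asbowawa.

asbowawa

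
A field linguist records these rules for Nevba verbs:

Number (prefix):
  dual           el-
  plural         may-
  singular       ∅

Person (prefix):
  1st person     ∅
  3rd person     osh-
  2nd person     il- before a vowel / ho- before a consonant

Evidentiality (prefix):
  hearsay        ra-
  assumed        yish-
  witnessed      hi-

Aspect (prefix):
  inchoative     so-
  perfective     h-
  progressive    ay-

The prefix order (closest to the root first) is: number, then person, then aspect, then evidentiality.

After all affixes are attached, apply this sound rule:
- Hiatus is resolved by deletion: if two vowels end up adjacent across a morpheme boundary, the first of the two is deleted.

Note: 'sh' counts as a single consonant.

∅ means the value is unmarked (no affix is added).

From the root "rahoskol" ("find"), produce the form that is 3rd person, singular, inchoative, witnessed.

number = singular: zero marking, form stays rahoskol.
Attach person 3rd person osh- → oshrahoskol.
Attach aspect inchoative so- → sooshrahoskol.
Attach evidentiality witnessed hi- → hisooshrahoskol.
Apply vowel deletion: hisooshrahoskol → hisoshrahoskol.

hisoshrahoskol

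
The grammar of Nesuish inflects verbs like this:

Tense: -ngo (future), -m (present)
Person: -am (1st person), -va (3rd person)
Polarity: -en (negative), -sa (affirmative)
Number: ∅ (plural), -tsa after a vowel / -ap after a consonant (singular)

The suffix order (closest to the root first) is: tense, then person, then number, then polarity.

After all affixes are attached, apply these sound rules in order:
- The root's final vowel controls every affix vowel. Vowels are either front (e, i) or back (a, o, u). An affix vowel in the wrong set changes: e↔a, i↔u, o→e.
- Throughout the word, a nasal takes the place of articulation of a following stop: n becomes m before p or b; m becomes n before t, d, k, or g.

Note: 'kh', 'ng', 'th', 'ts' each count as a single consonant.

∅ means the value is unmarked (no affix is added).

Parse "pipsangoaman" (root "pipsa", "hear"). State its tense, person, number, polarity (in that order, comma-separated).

Segment: pipsa-ngo-am-en.
tense: -ngo → future.
person: -am → 1st person.
number: ∅ → plural.
polarity: -en → negative.

future, 1st person, plural, negative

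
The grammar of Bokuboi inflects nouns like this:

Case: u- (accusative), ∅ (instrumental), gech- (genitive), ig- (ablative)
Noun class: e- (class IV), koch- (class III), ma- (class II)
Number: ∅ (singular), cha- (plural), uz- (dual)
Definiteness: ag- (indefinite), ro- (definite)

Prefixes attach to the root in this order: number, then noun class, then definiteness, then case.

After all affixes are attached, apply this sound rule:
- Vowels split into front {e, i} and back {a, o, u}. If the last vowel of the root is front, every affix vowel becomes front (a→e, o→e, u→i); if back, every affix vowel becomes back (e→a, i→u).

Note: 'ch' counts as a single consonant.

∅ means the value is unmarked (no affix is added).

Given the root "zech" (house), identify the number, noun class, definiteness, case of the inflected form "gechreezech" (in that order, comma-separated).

singular, class IV, definite, genitive

Segment: gech-ro-e-zech.
number: ∅ → singular.
noun class: e- → class IV.
definiteness: ro- → definite.
case: gech- → genitive.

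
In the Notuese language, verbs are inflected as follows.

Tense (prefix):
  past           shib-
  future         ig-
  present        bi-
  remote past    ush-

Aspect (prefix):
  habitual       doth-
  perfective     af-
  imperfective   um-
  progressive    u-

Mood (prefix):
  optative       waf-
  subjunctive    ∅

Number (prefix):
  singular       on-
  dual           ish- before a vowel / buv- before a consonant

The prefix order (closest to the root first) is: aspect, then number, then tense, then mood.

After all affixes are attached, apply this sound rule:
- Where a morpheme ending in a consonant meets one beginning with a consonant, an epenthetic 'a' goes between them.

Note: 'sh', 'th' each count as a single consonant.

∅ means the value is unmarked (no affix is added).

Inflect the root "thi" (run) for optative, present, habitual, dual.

Attach aspect habitual doth- → doththi.
Attach number dual buv- (before consonant 'd') → buvdoththi.
Attach tense present bi- → bibuvdoththi.
Attach mood optative waf- → wafbibuvdoththi.
Apply epenthesis: wafbibuvdoththi → wafabibuvadothathi.

wafabibuvadothathi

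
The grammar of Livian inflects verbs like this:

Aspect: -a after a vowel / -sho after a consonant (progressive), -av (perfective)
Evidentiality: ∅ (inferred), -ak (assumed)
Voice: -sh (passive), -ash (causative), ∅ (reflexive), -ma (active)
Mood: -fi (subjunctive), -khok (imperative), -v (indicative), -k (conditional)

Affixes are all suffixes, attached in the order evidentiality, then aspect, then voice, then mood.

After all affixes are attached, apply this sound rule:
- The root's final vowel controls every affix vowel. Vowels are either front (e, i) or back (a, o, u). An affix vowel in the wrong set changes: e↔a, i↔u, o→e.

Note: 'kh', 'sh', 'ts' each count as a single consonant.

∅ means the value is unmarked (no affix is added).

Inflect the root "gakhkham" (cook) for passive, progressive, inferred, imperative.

evidentiality = inferred: zero marking, form stays gakhkham.
Attach aspect progressive -sho (after consonant 'm') → gakhkhamsho.
Attach voice passive -sh → gakhkhamshosh.
Attach mood imperative -khok → gakhkhamshoshkhok.
Vowel harmony: no change.

gakhkhamshoshkhok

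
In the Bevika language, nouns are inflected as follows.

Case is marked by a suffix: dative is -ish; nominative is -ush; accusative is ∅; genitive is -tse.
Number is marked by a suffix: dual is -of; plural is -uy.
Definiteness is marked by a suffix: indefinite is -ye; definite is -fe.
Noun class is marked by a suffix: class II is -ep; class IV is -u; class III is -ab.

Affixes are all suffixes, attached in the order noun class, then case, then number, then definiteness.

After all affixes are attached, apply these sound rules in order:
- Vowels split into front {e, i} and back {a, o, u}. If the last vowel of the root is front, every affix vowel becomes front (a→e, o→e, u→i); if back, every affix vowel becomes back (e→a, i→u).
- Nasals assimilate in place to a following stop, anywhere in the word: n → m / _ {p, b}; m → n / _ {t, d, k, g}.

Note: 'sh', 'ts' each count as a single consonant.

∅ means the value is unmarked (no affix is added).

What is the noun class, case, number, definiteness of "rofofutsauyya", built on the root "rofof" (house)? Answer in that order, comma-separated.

class IV, genitive, plural, indefinite

Segment: rofof-u-tse-uy-ye.
noun class: -u → class IV.
case: -tse → genitive.
number: -uy → plural.
definiteness: -ye → indefinite.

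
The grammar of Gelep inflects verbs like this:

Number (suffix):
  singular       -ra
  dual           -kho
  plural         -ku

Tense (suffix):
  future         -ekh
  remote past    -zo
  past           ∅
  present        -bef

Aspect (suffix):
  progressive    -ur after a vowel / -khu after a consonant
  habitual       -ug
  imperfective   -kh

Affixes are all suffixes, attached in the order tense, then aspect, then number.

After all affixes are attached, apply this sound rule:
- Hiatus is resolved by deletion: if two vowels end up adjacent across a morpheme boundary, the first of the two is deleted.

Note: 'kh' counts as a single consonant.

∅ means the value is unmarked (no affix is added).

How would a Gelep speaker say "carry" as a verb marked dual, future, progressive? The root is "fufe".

fufekhkhukho

Attach tense future -ekh → fufeekh.
Attach aspect progressive -khu (after consonant 'kh') → fufeekhkhu.
Attach number dual -kho → fufeekhkhukho.
Apply vowel deletion: fufeekhkhukho → fufekhkhukho.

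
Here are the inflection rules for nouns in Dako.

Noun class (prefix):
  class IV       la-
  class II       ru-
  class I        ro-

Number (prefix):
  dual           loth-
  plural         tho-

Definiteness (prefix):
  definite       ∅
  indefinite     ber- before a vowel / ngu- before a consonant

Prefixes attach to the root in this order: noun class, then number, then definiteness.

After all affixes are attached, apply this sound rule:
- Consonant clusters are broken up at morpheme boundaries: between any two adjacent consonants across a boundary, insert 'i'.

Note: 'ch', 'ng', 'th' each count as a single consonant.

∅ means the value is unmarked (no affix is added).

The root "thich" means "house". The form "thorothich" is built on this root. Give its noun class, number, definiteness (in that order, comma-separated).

Segment: tho-ro-thich.
noun class: ro- → class I.
number: tho- → plural.
definiteness: ∅ → definite.

class I, plural, definite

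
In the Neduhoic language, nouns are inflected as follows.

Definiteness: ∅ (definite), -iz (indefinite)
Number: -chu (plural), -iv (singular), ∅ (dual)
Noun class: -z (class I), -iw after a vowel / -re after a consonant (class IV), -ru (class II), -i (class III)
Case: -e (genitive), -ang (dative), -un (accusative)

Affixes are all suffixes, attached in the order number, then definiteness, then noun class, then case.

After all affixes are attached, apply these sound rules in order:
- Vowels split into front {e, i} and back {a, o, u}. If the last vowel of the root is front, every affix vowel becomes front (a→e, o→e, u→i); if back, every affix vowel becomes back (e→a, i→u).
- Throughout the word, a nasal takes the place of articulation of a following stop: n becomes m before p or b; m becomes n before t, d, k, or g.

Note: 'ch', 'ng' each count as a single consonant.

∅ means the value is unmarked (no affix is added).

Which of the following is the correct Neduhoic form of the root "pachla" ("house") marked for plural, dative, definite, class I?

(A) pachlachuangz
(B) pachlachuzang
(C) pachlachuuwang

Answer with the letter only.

B

Attach number plural -chu → pachlachu.
definiteness = definite: zero marking, form stays pachlachu.
Attach noun class class I -z → pachlachuz.
Attach case dative -ang → pachlachuzang.
Vowel harmony: no change.
Nasal assimilation: no change.
So the correct form is pachlachuzang, option (B).
(A) pachlachuangz is wrong: it has the affixes in the wrong order.
(C) pachlachuuwang is wrong: it uses class IV instead of class I for noun class.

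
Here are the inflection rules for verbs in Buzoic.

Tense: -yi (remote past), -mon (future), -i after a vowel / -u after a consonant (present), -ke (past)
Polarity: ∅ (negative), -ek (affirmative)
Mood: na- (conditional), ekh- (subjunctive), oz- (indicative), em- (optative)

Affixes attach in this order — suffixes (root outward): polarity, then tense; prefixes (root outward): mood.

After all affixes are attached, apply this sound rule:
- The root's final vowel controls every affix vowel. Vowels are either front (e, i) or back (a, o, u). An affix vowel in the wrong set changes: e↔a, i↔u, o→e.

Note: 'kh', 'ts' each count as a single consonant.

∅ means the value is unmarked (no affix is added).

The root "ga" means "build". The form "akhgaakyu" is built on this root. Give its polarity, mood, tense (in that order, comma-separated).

affirmative, subjunctive, remote past

Segment: ekh-ga-ek-yi.
polarity: -ek → affirmative.
mood: ekh- → subjunctive.
tense: -yi → remote past.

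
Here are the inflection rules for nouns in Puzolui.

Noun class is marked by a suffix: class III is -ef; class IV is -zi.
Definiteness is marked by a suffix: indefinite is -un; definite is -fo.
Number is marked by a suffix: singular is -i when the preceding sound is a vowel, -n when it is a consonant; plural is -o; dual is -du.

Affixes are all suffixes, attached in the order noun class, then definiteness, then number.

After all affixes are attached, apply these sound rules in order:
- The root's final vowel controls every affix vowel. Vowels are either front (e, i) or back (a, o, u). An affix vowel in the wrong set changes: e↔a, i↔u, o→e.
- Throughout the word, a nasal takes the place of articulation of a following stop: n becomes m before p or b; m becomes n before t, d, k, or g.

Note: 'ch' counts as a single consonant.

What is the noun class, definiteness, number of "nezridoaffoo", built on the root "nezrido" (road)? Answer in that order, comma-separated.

class III, definite, plural

Segment: nezrido-ef-fo-o.
noun class: -ef → class III.
definiteness: -fo → definite.
number: -o → plural.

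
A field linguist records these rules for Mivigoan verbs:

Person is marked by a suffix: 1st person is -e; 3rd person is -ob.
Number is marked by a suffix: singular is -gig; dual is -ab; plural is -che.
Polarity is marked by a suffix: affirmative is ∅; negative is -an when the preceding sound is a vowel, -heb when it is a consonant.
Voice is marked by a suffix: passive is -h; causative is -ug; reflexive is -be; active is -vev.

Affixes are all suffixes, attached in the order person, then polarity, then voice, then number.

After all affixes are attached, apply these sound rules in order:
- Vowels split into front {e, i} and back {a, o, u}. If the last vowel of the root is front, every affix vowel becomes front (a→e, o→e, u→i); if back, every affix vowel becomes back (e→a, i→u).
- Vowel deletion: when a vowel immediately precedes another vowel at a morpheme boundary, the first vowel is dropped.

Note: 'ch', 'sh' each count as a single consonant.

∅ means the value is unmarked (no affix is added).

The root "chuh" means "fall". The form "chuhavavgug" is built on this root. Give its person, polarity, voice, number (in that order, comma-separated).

Segment: chuh-e-vev-gig.
person: -e → 1st person.
polarity: ∅ → affirmative.
voice: -vev → active.
number: -gig → singular.

1st person, affirmative, active, singular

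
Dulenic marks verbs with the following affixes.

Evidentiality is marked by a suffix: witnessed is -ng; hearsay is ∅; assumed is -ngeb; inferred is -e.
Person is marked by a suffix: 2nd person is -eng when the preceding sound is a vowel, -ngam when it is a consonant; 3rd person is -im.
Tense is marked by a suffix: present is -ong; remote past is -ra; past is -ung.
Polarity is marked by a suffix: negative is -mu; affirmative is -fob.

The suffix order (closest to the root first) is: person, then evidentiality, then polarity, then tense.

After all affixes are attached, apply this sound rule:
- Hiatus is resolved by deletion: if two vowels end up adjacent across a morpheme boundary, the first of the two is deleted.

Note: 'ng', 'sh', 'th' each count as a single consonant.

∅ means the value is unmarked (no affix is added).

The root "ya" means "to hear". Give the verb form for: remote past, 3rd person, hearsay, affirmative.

Attach person 3rd person -im → yaim.
evidentiality = hearsay: zero marking, form stays yaim.
Attach polarity affirmative -fob → yaimfob.
Attach tense remote past -ra → yaimfobra.
Apply vowel deletion: yaimfobra → yimfobra.

yimfobra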